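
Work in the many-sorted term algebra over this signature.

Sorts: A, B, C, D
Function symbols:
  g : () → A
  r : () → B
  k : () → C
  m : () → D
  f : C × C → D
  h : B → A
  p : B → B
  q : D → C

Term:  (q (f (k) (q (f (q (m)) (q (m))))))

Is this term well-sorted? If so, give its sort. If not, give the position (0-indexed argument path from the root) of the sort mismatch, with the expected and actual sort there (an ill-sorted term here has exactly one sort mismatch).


well-sorted; sort = C

    (k) : C
          (m) : D
        (q (m)) : C
          (m) : D
        (q (m)) : C
      (f (q (m)) (q (m))) : D
    (q (f (q (m)) (q (m)))) : C
  (f (k) (q (f (q (m)) (q (m))))) : D
(q (f (k) (q (f (q (m)) (q (m)))))) : C


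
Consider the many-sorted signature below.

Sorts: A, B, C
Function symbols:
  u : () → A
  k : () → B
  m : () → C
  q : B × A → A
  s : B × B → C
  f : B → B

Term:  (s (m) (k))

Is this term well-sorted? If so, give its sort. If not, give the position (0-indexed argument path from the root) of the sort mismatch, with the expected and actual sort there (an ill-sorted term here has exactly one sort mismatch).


ill-sorted at position [0]: expected B, got C

  (m) : C
  (k) : B
(s (m) (k)) : ✗ arg 0 at [0] has sort C, expected B


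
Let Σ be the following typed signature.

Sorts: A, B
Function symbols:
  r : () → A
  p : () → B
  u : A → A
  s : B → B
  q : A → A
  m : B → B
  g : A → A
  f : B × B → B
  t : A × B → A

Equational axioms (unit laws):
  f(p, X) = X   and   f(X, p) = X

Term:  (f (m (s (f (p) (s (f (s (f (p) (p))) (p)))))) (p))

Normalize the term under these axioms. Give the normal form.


normal form = (m (s (s (s (p)))))

1. (f (m (s (f (p) (s (f (s (f (p) (p))) (p)))))) (p))  →  (m (s (f (p) (s (f (s (f (p) (p))) (p))))))
2. (m (s (f (p) (s (f (s (f (p) (p))) (p))))))  →  (m (s (s (f (s (f (p) (p))) (p)))))
3. (m (s (s (f (s (f (p) (p))) (p)))))  →  (m (s (s (s (f (p) (p))))))
4. (m (s (s (s (f (p) (p))))))  →  (m (s (s (s (p)))))


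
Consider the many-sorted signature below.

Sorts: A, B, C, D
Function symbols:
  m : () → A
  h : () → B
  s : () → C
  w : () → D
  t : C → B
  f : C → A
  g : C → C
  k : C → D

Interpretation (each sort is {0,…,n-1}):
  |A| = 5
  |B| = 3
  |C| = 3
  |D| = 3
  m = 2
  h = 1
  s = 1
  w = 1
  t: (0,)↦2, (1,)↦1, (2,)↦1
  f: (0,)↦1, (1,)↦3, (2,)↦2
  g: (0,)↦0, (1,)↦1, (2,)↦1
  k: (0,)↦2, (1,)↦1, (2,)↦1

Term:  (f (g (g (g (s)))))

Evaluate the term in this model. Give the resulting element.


value = 3

  s = 1
  (g (s)) = g(1,) = 1
  (g (g (s))) = g(1,) = 1
  (g (g (g (s)))) = g(1,) = 1
  (f (g (g (g (s))))) = f(1,) = 3


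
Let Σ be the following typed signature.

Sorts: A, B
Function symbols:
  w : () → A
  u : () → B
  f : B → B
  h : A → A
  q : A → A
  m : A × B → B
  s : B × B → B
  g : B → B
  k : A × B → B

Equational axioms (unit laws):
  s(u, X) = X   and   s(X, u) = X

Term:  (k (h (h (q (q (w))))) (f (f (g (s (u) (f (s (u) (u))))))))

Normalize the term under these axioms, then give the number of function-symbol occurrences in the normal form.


size = 11

1. (k (h (h (q (q (w))))) (f (f (g (s (u) (f (s (u) (u))))))))  →  (k (h (h (q (q (w))))) (f (f (g (f (s (u) (u)))))))
2. (k (h (h (q (q (w))))) (f (f (g (f (s (u) (u)))))))  →  (k (h (h (q (q (w))))) (f (f (g (f (u))))))
normal form: (k (h (h (q (q (w))))) (f (f (g (f (u))))))


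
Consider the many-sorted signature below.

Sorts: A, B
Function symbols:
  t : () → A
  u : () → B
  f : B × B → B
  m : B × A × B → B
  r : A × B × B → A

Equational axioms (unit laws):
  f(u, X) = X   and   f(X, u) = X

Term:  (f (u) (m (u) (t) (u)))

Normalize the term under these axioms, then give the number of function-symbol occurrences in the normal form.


size = 4

1. (f (u) (m (u) (t) (u)))  →  (m (u) (t) (u))
normal form: (m (u) (t) (u))


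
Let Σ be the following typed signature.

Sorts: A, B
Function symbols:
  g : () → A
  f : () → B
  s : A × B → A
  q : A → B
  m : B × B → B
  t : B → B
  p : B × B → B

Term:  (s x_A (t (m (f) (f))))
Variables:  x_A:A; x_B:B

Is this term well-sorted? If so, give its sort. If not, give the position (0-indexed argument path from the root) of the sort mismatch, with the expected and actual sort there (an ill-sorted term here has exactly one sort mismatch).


  x_A : A
      (f) : B
      (f) : B
    (m (f) (f)) : B
  (t (m (f) (f))) : B
(s x_A (t (m (f) (f)))) : A

well-sorted; sort = A


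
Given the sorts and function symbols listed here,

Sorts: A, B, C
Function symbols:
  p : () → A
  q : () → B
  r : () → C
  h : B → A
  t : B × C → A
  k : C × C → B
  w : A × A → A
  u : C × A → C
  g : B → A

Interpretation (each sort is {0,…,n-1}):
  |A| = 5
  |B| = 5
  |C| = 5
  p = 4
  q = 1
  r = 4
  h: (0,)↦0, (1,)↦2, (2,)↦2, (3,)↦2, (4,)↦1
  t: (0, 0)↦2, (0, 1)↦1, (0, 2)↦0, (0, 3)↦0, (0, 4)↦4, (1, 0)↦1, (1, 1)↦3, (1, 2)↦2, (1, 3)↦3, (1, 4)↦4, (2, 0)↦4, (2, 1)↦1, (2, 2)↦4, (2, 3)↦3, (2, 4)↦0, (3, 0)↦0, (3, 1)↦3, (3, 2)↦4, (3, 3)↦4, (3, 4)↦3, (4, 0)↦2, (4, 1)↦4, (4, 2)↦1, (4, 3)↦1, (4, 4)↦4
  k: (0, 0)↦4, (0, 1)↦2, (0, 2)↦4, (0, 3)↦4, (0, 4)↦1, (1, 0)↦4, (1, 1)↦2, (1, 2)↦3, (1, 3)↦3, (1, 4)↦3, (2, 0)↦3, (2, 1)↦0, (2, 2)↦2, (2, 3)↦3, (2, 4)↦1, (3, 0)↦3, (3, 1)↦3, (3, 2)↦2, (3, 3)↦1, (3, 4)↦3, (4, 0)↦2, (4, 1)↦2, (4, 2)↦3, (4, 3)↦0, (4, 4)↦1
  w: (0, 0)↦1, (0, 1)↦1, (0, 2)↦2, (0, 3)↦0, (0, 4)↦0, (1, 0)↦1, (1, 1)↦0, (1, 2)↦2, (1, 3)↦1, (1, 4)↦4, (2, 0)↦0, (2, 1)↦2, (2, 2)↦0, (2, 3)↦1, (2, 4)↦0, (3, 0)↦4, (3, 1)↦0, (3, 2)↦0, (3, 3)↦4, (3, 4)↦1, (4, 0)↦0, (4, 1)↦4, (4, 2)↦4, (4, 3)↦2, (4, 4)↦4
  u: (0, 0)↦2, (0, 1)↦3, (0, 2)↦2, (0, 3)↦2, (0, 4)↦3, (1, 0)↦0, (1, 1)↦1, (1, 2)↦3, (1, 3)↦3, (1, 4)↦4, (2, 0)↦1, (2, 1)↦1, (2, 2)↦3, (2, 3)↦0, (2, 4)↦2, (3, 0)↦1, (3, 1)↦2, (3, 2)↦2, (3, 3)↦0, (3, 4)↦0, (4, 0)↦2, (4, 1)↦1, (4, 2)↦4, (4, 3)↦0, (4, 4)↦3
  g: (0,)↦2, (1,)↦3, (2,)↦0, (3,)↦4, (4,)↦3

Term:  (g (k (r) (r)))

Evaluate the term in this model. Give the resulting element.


value = 3

  r = 4
  r = 4
  (k (r) (r)) = k(4, 4) = 1
  (g (k (r) (r))) = g(1,) = 3


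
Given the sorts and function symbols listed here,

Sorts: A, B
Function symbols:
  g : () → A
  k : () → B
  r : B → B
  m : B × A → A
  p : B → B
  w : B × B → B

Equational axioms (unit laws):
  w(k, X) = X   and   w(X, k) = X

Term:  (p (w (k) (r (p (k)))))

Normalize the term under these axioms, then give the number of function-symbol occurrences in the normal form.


size = 4

1. (p (w (k) (r (p (k)))))  →  (p (r (p (k))))
normal form: (p (r (p (k))))


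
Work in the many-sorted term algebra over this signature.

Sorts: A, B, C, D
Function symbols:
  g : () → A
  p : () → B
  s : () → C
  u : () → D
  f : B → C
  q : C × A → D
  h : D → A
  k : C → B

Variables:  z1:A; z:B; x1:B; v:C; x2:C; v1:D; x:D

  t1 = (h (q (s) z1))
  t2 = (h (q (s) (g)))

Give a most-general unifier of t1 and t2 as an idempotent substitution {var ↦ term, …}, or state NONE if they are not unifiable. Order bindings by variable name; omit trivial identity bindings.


{z1 ↦ (g)}


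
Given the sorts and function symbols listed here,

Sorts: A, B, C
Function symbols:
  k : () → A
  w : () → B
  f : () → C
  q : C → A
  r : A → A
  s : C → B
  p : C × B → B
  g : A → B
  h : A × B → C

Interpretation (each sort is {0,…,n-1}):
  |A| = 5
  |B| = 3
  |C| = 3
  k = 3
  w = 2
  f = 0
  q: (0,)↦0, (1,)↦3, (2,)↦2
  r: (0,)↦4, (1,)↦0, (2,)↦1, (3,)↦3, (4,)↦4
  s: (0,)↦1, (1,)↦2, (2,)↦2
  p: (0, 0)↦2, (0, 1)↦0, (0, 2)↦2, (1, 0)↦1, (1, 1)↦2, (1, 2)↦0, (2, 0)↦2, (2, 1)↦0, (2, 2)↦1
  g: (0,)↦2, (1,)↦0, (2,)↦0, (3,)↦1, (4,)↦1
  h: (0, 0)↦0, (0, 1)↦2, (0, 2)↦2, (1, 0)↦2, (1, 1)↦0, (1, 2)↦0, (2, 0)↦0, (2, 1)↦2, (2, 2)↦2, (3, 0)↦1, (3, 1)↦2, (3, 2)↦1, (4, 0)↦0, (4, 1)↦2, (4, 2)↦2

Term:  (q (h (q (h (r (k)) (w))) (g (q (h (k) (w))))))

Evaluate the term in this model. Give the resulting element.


value = 2

  k = 3
  (r (k)) = r(3,) = 3
  w = 2
  (h (r (k)) (w)) = h(3, 2) = 1
  (q (h (r (k)) (w))) = q(1,) = 3
  k = 3
  w = 2
  (h (k) (w)) = h(3, 2) = 1
  (q (h (k) (w))) = q(1,) = 3
  (g (q (h (k) (w)))) = g(3,) = 1
  (h (q (h (r (k)) (w))) (g (q (h (k) (w))))) = h(3, 1) = 2
  (q (h (q (h (r (k)) (w))) (g (q (h (k) (w)))))) = q(2,) = 2


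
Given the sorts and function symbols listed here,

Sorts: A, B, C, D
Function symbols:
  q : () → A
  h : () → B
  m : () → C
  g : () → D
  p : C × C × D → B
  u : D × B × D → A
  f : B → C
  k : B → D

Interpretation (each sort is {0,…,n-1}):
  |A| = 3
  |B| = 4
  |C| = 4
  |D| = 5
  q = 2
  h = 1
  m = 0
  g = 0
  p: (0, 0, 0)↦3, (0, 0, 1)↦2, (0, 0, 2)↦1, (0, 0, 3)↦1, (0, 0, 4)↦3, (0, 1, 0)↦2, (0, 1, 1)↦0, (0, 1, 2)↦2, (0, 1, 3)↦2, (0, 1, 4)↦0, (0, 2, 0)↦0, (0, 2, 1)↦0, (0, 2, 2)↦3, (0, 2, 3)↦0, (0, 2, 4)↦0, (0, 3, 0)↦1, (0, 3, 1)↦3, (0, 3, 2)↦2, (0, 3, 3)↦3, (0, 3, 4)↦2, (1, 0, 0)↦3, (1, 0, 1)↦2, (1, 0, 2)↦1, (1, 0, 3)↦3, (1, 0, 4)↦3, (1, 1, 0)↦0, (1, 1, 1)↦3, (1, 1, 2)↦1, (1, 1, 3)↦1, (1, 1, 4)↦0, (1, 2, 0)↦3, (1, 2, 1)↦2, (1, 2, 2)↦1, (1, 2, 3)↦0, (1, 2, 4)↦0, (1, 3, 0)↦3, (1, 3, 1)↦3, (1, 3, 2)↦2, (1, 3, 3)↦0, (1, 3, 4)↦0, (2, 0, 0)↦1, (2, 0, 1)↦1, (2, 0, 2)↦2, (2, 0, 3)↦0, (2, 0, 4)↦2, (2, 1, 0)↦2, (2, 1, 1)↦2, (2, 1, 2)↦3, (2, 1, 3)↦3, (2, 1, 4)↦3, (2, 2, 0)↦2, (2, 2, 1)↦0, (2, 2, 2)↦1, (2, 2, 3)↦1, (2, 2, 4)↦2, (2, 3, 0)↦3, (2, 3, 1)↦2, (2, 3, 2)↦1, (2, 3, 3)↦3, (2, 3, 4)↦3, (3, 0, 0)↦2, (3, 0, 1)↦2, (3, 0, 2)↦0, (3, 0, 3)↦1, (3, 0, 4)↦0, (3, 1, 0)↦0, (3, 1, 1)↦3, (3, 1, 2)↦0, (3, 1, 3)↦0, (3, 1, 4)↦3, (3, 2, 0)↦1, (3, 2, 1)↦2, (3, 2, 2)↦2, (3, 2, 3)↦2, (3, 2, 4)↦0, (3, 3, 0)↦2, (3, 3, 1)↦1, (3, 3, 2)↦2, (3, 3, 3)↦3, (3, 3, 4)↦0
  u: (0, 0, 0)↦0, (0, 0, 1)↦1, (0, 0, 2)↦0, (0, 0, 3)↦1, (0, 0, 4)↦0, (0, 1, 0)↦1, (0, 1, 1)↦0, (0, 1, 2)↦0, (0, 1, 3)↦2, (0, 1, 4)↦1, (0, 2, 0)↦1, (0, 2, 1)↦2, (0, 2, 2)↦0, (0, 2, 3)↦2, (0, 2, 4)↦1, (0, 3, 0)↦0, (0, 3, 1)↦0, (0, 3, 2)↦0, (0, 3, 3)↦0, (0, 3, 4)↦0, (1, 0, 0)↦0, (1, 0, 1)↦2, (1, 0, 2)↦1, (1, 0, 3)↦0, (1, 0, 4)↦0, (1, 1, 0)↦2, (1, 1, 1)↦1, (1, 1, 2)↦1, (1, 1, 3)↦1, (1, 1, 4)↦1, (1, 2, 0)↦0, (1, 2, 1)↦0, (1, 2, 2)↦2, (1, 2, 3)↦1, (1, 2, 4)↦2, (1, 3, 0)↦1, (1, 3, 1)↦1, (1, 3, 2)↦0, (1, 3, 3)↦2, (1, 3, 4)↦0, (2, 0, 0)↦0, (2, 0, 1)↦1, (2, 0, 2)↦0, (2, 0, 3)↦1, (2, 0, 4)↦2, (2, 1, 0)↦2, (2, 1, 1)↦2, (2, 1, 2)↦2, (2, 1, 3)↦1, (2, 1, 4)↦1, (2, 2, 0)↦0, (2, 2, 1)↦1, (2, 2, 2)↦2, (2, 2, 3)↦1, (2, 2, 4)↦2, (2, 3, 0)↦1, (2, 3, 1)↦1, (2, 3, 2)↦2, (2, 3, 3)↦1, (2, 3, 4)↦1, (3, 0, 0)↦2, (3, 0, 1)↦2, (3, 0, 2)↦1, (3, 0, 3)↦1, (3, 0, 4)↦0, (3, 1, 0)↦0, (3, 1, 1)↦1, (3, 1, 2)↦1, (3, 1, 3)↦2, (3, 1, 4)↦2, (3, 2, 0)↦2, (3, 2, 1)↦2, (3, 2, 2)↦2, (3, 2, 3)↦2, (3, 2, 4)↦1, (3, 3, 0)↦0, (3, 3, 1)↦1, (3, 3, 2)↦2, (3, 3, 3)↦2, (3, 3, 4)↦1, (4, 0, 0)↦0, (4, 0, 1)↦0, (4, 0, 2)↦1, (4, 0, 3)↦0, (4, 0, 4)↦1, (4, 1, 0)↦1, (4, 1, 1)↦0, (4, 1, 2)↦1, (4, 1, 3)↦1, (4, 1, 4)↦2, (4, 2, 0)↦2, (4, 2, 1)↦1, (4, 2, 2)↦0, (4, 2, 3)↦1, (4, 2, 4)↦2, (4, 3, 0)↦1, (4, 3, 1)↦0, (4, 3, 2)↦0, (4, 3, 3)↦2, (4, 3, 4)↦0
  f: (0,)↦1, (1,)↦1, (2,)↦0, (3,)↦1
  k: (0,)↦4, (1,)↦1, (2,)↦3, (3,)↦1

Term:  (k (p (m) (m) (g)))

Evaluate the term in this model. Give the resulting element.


value = 1

  m = 0
  m = 0
  g = 0
  (p (m) (m) (g)) = p(0, 0, 0) = 3
  (k (p (m) (m) (g))) = k(3,) = 1


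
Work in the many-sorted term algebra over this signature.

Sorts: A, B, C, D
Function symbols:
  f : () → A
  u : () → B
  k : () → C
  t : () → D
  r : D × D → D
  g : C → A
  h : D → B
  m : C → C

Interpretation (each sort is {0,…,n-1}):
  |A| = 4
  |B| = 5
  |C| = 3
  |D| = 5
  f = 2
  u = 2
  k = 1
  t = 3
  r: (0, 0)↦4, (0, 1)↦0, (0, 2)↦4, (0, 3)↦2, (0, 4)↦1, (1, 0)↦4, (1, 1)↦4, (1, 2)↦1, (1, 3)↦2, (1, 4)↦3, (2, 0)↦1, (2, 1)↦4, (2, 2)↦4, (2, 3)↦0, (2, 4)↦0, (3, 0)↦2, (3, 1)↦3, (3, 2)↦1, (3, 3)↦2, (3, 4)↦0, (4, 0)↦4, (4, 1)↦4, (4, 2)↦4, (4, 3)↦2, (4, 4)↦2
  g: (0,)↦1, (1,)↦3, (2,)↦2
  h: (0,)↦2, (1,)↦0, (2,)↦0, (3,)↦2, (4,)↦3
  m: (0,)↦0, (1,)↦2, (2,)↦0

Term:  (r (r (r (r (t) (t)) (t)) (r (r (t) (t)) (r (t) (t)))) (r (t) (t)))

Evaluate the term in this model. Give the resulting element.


  t = 3
  t = 3
  (r (t) (t)) = r(3, 3) = 2
  t = 3
  (r (r (t) (t)) (t)) = r(2, 3) = 0
  t = 3
  t = 3
  (r (t) (t)) = r(3, 3) = 2
  t = 3
  t = 3
  (r (t) (t)) = r(3, 3) = 2
  (r (r (t) (t)) (r (t) (t))) = r(2, 2) = 4
  (r (r (r (t) (t)) (t)) (r (r (t) (t)) (r (t) (t)))) = r(0, 4) = 1
  t = 3
  t = 3
  (r (t) (t)) = r(3, 3) = 2
  (r (r (r (r (t) (t)) (t)) (r (r (t) (t)) (r (t) (t)))) (r (t) (t))) = r(1, 2) = 1

value = 1


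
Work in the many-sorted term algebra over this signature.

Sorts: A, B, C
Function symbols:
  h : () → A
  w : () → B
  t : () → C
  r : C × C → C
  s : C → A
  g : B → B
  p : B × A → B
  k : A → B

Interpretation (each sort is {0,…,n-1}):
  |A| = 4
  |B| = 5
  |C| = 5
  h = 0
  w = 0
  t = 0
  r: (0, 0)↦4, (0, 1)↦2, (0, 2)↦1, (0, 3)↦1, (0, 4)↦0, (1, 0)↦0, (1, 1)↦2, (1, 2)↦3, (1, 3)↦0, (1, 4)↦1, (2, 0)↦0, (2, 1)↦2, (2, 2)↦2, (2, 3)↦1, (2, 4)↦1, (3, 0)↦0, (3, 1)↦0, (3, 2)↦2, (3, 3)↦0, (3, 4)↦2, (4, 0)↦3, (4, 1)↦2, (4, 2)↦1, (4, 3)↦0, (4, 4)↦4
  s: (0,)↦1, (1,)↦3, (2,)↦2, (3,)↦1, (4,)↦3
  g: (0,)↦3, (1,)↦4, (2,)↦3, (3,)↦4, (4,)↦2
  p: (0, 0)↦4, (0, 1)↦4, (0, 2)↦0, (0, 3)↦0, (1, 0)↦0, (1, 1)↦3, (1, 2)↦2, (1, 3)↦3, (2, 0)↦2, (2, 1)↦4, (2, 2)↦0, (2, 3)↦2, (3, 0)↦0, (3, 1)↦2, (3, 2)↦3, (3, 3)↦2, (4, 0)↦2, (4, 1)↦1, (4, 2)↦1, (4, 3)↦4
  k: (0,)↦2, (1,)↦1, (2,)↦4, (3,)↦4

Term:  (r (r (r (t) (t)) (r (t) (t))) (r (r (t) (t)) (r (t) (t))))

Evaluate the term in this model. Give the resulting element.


  t = 0
  t = 0
  (r (t) (t)) = r(0, 0) = 4
  t = 0
  t = 0
  (r (t) (t)) = r(0, 0) = 4
  (r (r (t) (t)) (r (t) (t))) = r(4, 4) = 4
  t = 0
  t = 0
  (r (t) (t)) = r(0, 0) = 4
  t = 0
  t = 0
  (r (t) (t)) = r(0, 0) = 4
  (r (r (t) (t)) (r (t) (t))) = r(4, 4) = 4
  (r (r (r (t) (t)) (r (t) (t))) (r (r (t) (t)) (r (t) (t)))) = r(4, 4) = 4

value = 4


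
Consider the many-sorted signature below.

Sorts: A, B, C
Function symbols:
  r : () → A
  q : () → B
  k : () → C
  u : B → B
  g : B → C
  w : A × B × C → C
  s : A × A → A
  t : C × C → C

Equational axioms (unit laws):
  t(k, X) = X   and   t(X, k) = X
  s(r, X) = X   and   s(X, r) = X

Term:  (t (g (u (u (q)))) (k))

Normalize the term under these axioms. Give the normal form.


normal form = (g (u (u (q))))

1. (t (g (u (u (q)))) (k))  →  (g (u (u (q))))


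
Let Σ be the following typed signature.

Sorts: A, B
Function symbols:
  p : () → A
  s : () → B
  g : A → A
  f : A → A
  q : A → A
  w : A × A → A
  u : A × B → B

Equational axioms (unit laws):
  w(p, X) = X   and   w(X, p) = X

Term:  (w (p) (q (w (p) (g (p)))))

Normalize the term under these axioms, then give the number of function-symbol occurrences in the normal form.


size = 3

1. (w (p) (q (w (p) (g (p)))))  →  (q (w (p) (g (p))))
2. (q (w (p) (g (p))))  →  (q (g (p)))
normal form: (q (g (p)))


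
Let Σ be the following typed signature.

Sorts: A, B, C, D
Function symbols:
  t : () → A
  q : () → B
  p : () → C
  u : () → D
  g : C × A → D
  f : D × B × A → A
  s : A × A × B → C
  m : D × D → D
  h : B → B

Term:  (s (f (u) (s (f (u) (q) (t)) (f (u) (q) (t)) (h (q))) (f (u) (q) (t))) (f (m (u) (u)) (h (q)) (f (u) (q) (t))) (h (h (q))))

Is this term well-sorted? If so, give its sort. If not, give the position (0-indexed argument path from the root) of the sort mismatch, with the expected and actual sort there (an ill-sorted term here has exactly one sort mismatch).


ill-sorted at position [0, 1]: expected B, got C

    (u) : D
        (u) : D
        (q) : B
        (t) : A
      (f (u) (q) (t)) : A
        (u) : D
        (q) : B
        (t) : A
      (f (u) (q) (t)) : A
        (q) : B
      (h (q)) : B
    (s (f (u) (q) (t)) (f (u) (q) (t)) (h (q))) : C
      (u) : D
      (q) : B
      (t) : A
    (f (u) (q) (t)) : A
  (f (u) (s (f (u) (q) (t)) (f (u) (q) (t)) (h (q))) (f (u) (q) (t))) : ✗ arg 1 at [0, 1] has sort C, expected B
      (u) : D
      (u) : D
    (m (u) (u)) : D
      (q) : B
    (h (q)) : B
      (u) : D
      (q) : B
      (t) : A
    (f (u) (q) (t)) : A
  (f (m (u) (u)) (h (q)) (f (u) (q) (t))) : A
      (q) : B
    (h (q)) : B
  (h (h (q))) : B


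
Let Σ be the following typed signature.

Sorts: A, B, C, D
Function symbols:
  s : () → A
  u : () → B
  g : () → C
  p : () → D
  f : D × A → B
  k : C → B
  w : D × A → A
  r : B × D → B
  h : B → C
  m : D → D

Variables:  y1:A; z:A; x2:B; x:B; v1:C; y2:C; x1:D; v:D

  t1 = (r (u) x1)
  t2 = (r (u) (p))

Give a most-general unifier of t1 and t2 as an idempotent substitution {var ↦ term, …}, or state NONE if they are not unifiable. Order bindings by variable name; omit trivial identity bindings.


{x1 ↦ (p)}


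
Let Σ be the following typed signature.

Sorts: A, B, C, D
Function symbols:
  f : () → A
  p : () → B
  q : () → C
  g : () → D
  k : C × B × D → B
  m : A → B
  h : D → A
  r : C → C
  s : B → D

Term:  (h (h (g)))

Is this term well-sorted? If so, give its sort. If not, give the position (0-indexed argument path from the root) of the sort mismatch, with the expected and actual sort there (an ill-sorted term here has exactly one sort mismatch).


    (g) : D
  (h (g)) : A
(h (h (g))) : ✗ arg 0 at [0] has sort A, expected D

ill-sorted at position [0]: expected D, got A


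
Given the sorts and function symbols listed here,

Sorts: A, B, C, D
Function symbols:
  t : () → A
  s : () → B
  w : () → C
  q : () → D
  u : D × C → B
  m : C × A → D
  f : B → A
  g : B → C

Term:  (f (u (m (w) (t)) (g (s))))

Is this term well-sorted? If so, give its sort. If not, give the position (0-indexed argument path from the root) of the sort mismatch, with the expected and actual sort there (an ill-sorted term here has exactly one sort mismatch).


well-sorted; sort = A

      (w) : C
      (t) : A
    (m (w) (t)) : D
      (s) : B
    (g (s)) : C
  (u (m (w) (t)) (g (s))) : B
(f (u (m (w) (t)) (g (s)))) : A


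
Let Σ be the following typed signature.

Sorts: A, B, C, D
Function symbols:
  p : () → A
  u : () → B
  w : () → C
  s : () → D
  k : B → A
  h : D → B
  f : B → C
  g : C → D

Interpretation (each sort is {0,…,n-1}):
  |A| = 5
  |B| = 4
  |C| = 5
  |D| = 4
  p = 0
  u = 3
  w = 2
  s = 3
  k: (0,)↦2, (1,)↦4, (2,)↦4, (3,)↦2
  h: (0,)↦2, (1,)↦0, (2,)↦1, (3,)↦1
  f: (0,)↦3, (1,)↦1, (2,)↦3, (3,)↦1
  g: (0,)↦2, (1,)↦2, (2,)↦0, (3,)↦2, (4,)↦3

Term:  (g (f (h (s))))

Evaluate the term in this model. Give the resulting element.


value = 2

  s = 3
  (h (s)) = h(3,) = 1
  (f (h (s))) = f(1,) = 1
  (g (f (h (s)))) = g(1,) = 2


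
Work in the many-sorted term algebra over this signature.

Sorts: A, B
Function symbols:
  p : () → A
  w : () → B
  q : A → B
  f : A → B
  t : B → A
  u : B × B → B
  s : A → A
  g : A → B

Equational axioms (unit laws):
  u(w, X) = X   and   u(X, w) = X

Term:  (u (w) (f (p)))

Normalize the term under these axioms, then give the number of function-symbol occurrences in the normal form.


size = 2

1. (u (w) (f (p)))  →  (f (p))
normal form: (f (p))


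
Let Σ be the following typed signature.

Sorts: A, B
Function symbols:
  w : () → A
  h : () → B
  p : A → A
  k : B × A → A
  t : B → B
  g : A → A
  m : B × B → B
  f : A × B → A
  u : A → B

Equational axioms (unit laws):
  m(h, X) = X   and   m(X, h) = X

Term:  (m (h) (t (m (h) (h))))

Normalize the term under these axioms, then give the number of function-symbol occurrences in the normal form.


1. (m (h) (t (m (h) (h))))  →  (t (m (h) (h)))
2. (t (m (h) (h)))  →  (t (h))
normal form: (t (h))

size = 2


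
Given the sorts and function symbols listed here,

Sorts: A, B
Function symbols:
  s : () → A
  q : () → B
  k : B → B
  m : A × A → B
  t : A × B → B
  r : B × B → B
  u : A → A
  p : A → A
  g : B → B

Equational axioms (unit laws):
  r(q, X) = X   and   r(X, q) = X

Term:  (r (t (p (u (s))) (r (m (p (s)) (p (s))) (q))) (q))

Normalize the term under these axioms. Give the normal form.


1. (r (t (p (u (s))) (r (m (p (s)) (p (s))) (q))) (q))  →  (t (p (u (s))) (r (m (p (s)) (p (s))) (q)))
2. (t (p (u (s))) (r (m (p (s)) (p (s))) (q)))  →  (t (p (u (s))) (m (p (s)) (p (s))))

normal form = (t (p (u (s))) (m (p (s)) (p (s))))


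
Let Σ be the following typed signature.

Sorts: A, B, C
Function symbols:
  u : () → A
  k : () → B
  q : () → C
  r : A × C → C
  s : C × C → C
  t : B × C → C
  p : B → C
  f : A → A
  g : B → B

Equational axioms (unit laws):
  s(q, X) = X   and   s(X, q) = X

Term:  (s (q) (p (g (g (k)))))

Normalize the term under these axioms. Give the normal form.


normal form = (p (g (g (k))))

1. (s (q) (p (g (g (k)))))  →  (p (g (g (k))))


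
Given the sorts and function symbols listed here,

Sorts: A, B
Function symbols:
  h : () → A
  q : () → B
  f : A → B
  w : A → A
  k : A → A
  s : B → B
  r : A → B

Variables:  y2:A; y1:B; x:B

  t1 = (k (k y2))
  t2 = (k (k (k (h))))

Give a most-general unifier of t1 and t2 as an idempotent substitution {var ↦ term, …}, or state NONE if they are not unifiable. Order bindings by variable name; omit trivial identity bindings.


{y2 ↦ (k (h))}


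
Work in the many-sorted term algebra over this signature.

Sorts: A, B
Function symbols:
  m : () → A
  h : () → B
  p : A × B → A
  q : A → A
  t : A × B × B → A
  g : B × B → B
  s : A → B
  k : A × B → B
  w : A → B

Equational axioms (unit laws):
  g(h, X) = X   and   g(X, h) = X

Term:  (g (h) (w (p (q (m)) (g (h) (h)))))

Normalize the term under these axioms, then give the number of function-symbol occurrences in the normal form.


size = 5

1. (g (h) (w (p (q (m)) (g (h) (h)))))  →  (w (p (q (m)) (g (h) (h))))
2. (w (p (q (m)) (g (h) (h))))  →  (w (p (q (m)) (h)))
normal form: (w (p (q (m)) (h)))


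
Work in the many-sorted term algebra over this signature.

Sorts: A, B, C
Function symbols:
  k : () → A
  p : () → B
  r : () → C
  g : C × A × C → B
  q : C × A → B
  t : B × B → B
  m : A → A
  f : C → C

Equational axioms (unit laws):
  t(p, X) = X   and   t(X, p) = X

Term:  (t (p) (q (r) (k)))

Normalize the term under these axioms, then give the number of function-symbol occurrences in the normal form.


1. (t (p) (q (r) (k)))  →  (q (r) (k))
normal form: (q (r) (k))

size = 3


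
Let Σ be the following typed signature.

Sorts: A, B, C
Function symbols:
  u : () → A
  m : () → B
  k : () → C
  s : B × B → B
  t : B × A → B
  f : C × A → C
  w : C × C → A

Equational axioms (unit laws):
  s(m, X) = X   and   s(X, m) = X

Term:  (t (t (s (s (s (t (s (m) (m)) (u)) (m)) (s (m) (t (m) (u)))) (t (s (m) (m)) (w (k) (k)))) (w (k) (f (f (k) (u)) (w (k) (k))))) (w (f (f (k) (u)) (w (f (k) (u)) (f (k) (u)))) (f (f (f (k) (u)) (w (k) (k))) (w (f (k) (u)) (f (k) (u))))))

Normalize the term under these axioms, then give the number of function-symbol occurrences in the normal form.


size = 51

1. (t (t (s (s (s (t (s (m) (m)) (u)) (m)) (s (m) (t (m) (u)))) (t (s (m) (m)) (w (k) (k)))) (w (k) (f (f (k) (u)) (w (k) (k))))) (w (f (f (k) (u)) (w (f (k) (u)) (f (k) (u)))) (f (f (f (k) (u)) (w (k) (k))) (w (f (k) (u)) (f (k) (u))))))  →  (t (t (s (s (t (s (m) (m)) (u)) (s (m) (t (m) (u)))) (t (s (m) (m)) (w (k) (k)))) (w (k) (f (f (k) (u)) (w (k) (k))))) (w (f (f (k) (u)) (w (f (k) (u)) (f (k) (u)))) (f (f (f (k) (u)) (w (k) (k))) (w (f (k) (u)) (f (k) (u))))))
2. (t (t (s (s (t (s (m) (m)) (u)) (s (m) (t (m) (u)))) (t (s (m) (m)) (w (k) (k)))) (w (k) (f (f (k) (u)) (w (k) (k))))) (w (f (f (k) (u)) (w (f (k) (u)) (f (k) (u)))) (f (f (f (k) (u)) (w (k) (k))) (w (f (k) (u)) (f (k) (u))))))  →  (t (t (s (s (t (m) (u)) (s (m) (t (m) (u)))) (t (s (m) (m)) (w (k) (k)))) (w (k) (f (f (k) (u)) (w (k) (k))))) (w (f (f (k) (u)) (w (f (k) (u)) (f (k) (u)))) (f (f (f (k) (u)) (w (k) (k))) (w (f (k) (u)) (f (k) (u))))))
3. (t (t (s (s (t (m) (u)) (s (m) (t (m) (u)))) (t (s (m) (m)) (w (k) (k)))) (w (k) (f (f (k) (u)) (w (k) (k))))) (w (f (f (k) (u)) (w (f (k) (u)) (f (k) (u)))) (f (f (f (k) (u)) (w (k) (k))) (w (f (k) (u)) (f (k) (u))))))  →  (t (t (s (s (t (m) (u)) (t (m) (u))) (t (s (m) (m)) (w (k) (k)))) (w (k) (f (f (k) (u)) (w (k) (k))))) (w (f (f (k) (u)) (w (f (k) (u)) (f (k) (u)))) (f (f (f (k) (u)) (w (k) (k))) (w (f (k) (u)) (f (k) (u))))))
4. (t (t (s (s (t (m) (u)) (t (m) (u))) (t (s (m) (m)) (w (k) (k)))) (w (k) (f (f (k) (u)) (w (k) (k))))) (w (f (f (k) (u)) (w (f (k) (u)) (f (k) (u)))) (f (f (f (k) (u)) (w (k) (k))) (w (f (k) (u)) (f (k) (u))))))  →  (t (t (s (s (t (m) (u)) (t (m) (u))) (t (m) (w (k) (k)))) (w (k) (f (f (k) (u)) (w (k) (k))))) (w (f (f (k) (u)) (w (f (k) (u)) (f (k) (u)))) (f (f (f (k) (u)) (w (k) (k))) (w (f (k) (u)) (f (k) (u))))))
normal form: (t (t (s (s (t (m) (u)) (t (m) (u))) (t (m) (w (k) (k)))) (w (k) (f (f (k) (u)) (w (k) (k))))) (w (f (f (k) (u)) (w (f (k) (u)) (f (k) (u)))) (f (f (f (k) (u)) (w (k) (k))) (w (f (k) (u)) (f (k) (u))))))


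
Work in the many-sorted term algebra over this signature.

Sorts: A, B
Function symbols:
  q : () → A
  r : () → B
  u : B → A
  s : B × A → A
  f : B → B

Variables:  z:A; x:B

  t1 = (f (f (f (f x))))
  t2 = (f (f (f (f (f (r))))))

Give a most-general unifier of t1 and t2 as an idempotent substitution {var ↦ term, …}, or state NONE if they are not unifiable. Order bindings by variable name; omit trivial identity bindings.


{x ↦ (f (r))}


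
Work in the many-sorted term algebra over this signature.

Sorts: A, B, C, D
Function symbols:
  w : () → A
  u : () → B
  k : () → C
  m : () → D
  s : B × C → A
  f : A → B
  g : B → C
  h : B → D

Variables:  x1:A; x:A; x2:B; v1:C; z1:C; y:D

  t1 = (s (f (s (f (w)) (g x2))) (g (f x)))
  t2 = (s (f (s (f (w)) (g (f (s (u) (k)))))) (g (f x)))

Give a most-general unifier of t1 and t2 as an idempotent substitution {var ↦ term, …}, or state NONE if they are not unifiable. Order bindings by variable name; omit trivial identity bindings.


{x2 ↦ (f (s (u) (k)))}


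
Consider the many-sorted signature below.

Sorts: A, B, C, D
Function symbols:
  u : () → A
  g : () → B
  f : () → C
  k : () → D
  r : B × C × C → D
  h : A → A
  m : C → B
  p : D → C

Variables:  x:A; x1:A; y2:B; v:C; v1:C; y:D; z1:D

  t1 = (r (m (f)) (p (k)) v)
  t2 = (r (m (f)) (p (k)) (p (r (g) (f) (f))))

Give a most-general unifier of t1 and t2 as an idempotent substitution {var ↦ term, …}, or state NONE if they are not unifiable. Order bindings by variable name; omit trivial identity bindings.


{v ↦ (p (r (g) (f) (f)))}


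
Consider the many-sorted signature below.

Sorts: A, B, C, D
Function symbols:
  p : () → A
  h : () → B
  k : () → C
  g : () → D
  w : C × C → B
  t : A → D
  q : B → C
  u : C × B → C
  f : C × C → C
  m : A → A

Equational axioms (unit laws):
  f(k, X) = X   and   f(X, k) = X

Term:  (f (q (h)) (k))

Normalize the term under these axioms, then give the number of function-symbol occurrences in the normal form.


size = 2

1. (f (q (h)) (k))  →  (q (h))
normal form: (q (h))


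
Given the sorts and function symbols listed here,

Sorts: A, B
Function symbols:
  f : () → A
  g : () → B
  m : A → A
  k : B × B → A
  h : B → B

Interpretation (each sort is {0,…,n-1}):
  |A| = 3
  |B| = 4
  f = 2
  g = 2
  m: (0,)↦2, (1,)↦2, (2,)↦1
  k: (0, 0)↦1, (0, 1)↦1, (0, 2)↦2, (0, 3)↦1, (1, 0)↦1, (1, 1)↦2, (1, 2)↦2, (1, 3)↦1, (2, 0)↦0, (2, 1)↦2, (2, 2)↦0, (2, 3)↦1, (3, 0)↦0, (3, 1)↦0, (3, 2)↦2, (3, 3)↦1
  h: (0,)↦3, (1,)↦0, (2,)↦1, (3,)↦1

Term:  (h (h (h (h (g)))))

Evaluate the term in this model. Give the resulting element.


value = 1

  g = 2
  (h (g)) = h(2,) = 1
  (h (h (g))) = h(1,) = 0
  (h (h (h (g)))) = h(0,) = 3
  (h (h (h (h (g))))) = h(3,) = 1


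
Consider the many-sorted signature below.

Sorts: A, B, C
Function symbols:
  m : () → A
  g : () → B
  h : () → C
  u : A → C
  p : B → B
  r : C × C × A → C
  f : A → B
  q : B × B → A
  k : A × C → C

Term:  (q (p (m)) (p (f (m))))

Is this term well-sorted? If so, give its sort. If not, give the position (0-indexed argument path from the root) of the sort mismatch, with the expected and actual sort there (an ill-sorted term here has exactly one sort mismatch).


ill-sorted at position [0, 0]: expected B, got A

    (m) : A
  (p (m)) : ✗ arg 0 at [0, 0] has sort A, expected B
      (m) : A
    (f (m)) : B
  (p (f (m))) : B


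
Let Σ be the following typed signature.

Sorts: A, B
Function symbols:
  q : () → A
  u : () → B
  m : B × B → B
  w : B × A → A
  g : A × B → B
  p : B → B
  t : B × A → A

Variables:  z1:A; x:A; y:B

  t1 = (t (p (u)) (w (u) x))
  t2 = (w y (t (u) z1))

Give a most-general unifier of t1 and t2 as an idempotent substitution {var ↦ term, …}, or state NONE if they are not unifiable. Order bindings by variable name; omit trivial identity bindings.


NONE (not unifiable)

head clash or occurs-check failure — not unifiable


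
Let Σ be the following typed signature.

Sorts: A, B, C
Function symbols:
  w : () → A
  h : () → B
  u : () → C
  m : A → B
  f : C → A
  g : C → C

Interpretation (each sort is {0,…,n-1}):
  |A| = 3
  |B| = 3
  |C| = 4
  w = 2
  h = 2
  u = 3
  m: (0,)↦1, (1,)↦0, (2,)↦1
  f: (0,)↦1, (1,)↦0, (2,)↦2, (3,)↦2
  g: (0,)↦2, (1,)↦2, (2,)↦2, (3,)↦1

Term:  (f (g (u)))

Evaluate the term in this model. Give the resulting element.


value = 0

  u = 3
  (g (u)) = g(3,) = 1
  (f (g (u))) = f(1,) = 0


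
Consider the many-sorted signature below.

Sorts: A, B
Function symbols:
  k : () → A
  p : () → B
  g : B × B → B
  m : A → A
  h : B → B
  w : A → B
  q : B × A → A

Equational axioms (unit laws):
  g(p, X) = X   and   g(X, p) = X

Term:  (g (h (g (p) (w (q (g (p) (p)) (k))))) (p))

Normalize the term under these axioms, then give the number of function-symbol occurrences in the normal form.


1. (g (h (g (p) (w (q (g (p) (p)) (k))))) (p))  →  (h (g (p) (w (q (g (p) (p)) (k)))))
2. (h (g (p) (w (q (g (p) (p)) (k)))))  →  (h (w (q (g (p) (p)) (k))))
3. (h (w (q (g (p) (p)) (k))))  →  (h (w (q (p) (k))))
normal form: (h (w (q (p) (k))))

size = 5


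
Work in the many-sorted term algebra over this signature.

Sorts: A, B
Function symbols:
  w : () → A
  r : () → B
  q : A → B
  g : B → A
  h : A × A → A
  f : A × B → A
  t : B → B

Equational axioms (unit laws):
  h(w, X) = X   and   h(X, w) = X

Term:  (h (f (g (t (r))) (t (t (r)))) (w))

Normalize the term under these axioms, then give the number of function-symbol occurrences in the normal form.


1. (h (f (g (t (r))) (t (t (r)))) (w))  →  (f (g (t (r))) (t (t (r))))
normal form: (f (g (t (r))) (t (t (r))))

size = 7


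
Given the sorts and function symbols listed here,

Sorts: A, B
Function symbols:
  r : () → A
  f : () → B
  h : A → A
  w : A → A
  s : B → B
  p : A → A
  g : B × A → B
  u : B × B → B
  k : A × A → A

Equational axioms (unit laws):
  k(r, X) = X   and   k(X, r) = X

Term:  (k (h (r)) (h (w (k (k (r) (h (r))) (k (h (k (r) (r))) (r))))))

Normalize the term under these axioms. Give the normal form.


1. (k (h (r)) (h (w (k (k (r) (h (r))) (k (h (k (r) (r))) (r))))))  →  (k (h (r)) (h (w (k (h (r)) (k (h (k (r) (r))) (r))))))
2. (k (h (r)) (h (w (k (h (r)) (k (h (k (r) (r))) (r))))))  →  (k (h (r)) (h (w (k (h (r)) (h (k (r) (r)))))))
3. (k (h (r)) (h (w (k (h (r)) (h (k (r) (r)))))))  →  (k (h (r)) (h (w (k (h (r)) (h (r))))))

normal form = (k (h (r)) (h (w (k (h (r)) (h (r))))))


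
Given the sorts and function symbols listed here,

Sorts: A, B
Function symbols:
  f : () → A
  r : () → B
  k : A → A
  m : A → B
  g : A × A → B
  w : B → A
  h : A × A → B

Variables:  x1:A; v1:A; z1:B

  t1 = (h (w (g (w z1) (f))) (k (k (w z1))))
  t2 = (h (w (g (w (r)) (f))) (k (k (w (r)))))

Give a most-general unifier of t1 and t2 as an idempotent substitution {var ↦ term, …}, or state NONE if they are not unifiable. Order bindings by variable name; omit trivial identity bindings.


{z1 ↦ (r)}


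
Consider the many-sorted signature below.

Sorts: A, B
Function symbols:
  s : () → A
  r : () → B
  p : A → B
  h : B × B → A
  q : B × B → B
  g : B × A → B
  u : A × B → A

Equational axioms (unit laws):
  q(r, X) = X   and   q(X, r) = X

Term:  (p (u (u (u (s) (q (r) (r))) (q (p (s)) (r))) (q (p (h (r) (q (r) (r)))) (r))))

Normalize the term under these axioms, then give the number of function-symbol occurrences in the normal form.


size = 12

1. (p (u (u (u (s) (q (r) (r))) (q (p (s)) (r))) (q (p (h (r) (q (r) (r)))) (r))))  →  (p (u (u (u (s) (r)) (q (p (s)) (r))) (q (p (h (r) (q (r) (r)))) (r))))
2. (p (u (u (u (s) (r)) (q (p (s)) (r))) (q (p (h (r) (q (r) (r)))) (r))))  →  (p (u (u (u (s) (r)) (p (s))) (q (p (h (r) (q (r) (r)))) (r))))
3. (p (u (u (u (s) (r)) (p (s))) (q (p (h (r) (q (r) (r)))) (r))))  →  (p (u (u (u (s) (r)) (p (s))) (p (h (r) (q (r) (r))))))
4. (p (u (u (u (s) (r)) (p (s))) (p (h (r) (q (r) (r))))))  →  (p (u (u (u (s) (r)) (p (s))) (p (h (r) (r)))))
normal form: (p (u (u (u (s) (r)) (p (s))) (p (h (r) (r)))))


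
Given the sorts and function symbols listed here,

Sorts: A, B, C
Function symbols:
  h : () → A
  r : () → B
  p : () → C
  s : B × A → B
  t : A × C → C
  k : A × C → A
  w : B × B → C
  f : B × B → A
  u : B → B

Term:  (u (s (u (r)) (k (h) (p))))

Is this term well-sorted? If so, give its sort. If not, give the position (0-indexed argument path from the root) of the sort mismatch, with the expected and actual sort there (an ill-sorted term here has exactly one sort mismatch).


      (r) : B
    (u (r)) : B
      (h) : A
      (p) : C
    (k (h) (p)) : A
  (s (u (r)) (k (h) (p))) : B
(u (s (u (r)) (k (h) (p)))) : B

well-sorted; sort = B


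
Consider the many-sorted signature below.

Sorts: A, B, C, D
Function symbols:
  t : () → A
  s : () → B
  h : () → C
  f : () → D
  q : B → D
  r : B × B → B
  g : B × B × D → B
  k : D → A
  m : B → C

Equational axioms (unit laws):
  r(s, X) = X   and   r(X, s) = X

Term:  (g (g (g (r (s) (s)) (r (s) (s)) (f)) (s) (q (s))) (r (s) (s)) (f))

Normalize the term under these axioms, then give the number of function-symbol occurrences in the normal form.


size = 11

1. (g (g (g (r (s) (s)) (r (s) (s)) (f)) (s) (q (s))) (r (s) (s)) (f))  →  (g (g (g (s) (r (s) (s)) (f)) (s) (q (s))) (r (s) (s)) (f))
2. (g (g (g (s) (r (s) (s)) (f)) (s) (q (s))) (r (s) (s)) (f))  →  (g (g (g (s) (s) (f)) (s) (q (s))) (r (s) (s)) (f))
3. (g (g (g (s) (s) (f)) (s) (q (s))) (r (s) (s)) (f))  →  (g (g (g (s) (s) (f)) (s) (q (s))) (s) (f))
normal form: (g (g (g (s) (s) (f)) (s) (q (s))) (s) (f))


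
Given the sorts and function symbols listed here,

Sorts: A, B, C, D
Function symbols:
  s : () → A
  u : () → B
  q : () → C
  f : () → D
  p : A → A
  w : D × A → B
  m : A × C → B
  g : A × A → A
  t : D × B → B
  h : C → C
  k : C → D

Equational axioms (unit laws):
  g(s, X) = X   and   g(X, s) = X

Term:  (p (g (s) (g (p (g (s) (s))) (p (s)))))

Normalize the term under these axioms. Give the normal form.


1. (p (g (s) (g (p (g (s) (s))) (p (s)))))  →  (p (g (p (g (s) (s))) (p (s))))
2. (p (g (p (g (s) (s))) (p (s))))  →  (p (g (p (s)) (p (s))))

normal form = (p (g (p (s)) (p (s))))


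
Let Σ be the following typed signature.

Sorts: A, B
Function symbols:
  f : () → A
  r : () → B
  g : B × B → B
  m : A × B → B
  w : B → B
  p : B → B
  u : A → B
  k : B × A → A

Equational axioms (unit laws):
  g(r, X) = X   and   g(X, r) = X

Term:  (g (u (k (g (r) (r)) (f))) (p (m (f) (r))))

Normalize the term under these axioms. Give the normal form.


normal form = (g (u (k (r) (f))) (p (m (f) (r))))

1. (g (u (k (g (r) (r)) (f))) (p (m (f) (r))))  →  (g (u (k (r) (f))) (p (m (f) (r))))


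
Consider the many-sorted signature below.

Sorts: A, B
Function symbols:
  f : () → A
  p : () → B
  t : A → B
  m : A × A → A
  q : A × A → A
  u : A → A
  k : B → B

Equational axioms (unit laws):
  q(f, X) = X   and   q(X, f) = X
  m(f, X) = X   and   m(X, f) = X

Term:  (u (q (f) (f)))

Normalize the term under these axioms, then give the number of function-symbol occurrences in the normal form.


1. (u (q (f) (f)))  →  (u (f))
normal form: (u (f))

size = 2


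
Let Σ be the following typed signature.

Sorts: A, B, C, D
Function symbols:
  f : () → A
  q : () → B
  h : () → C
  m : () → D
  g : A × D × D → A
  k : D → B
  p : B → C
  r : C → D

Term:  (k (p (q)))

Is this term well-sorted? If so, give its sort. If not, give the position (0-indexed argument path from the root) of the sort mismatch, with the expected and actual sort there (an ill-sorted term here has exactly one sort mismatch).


    (q) : B
  (p (q)) : C
(k (p (q))) : ✗ arg 0 at [0] has sort C, expected D

ill-sorted at position [0]: expected D, got C


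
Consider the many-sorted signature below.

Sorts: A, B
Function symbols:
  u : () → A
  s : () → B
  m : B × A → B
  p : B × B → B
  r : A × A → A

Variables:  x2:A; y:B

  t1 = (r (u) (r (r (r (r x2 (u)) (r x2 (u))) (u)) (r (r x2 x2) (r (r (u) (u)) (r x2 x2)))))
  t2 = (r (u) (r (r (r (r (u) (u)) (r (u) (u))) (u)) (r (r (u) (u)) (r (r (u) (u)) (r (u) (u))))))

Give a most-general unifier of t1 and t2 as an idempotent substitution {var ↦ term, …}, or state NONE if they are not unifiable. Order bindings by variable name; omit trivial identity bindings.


{x2 ↦ (u)}


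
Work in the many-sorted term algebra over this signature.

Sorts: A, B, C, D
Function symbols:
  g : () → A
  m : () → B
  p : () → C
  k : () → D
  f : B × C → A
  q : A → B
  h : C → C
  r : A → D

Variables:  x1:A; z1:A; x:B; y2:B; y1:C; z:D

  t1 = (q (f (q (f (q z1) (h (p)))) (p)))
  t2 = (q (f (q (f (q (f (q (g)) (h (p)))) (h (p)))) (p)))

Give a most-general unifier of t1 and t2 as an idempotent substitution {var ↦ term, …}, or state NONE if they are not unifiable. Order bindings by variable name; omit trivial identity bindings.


{z1 ↦ (f (q (g)) (h (p)))}


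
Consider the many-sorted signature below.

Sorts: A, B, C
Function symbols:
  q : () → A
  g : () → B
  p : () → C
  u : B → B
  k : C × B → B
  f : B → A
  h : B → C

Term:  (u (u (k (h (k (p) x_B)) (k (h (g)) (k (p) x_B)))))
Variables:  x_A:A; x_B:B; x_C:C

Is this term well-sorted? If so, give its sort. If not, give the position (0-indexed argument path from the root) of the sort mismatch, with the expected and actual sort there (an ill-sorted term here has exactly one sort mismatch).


well-sorted; sort = B

          (p) : C
          x_B : B
        (k (p) x_B) : B
      (h (k (p) x_B)) : C
          (g) : B
        (h (g)) : C
          (p) : C
          x_B : B
        (k (p) x_B) : B
      (k (h (g)) (k (p) x_B)) : B
    (k (h (k (p) x_B)) (k (h (g)) (k (p) x_B))) : B
  (u (k (h (k (p) x_B)) (k (h (g)) (k (p) x_B)))) : B
(u (u (k (h (k (p) x_B)) (k (h (g)) (k (p) x_B))))) : B
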